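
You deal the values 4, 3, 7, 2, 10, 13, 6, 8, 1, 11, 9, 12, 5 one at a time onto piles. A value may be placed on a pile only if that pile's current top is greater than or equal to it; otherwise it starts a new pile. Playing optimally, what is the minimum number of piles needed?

5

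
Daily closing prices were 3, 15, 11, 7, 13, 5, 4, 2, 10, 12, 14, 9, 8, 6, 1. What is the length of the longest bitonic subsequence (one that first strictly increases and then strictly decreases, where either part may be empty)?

inc[i] = longest strictly increasing subsequence ending at i; dec[i] = longest strictly decreasing subsequence starting at i:
i:      1  2  3  4  5  6  7  8  9 10 11 12 13 14 15
a[i]:   3 15 11  7 13  5  4  2 10 12 14  9  8  6  1
inc:    1  2  2  2  3  2  2  1  3  4  5  3  3  3  1
dec:    3  7  6  5  6  4  3  2  5  5  5  4  3  2  1
Best peak at i=11 (value 14): inc=5, dec=5, length 5+5−1 = 9.

9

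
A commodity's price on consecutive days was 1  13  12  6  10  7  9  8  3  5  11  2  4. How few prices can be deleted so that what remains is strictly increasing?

8

Fewest deletions = n − (longest strictly increasing subsequence).
Patience tails:
1 → extends → [1]
13 → extends → [1, 13]
12 → replaces 13 → [1, 12]
6 → replaces 12 → [1, 6]
10 → extends → [1, 6, 10]
7 → replaces 10 → [1, 6, 7]
9 → extends → [1, 6, 7, 9]
8 → replaces 9 → [1, 6, 7, 8]
3 → replaces 6 → [1, 3, 7, 8]
5 → replaces 7 → [1, 3, 5, 8]
11 → extends → [1, 3, 5, 8, 11]
2 → replaces 3 → [1, 2, 5, 8, 11]
4 → replaces 5 → [1, 2, 4, 8, 11]
Longest strictly increasing subsequence has length 5, so deletions = 13 − 5 = 8.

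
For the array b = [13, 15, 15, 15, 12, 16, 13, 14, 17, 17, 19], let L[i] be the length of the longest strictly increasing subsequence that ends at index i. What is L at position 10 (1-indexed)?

dp[i] = 1 + max{dp[j] : j<i, b[j]<b[i]} (or 1 if no such j):
i:      1  2  3  4  5  6  7  8  9 10 11
b[i]:  13 15 15 15 12 16 13 14 17 17 19
dp:     1  2  2  2  1  3  2  3  4  4  5
At index 10 the value is 4.

4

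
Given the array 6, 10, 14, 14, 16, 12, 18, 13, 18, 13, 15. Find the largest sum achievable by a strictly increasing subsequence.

Let S[i] be the best sum of a strictly increasing subsequence ending at i:
i:      1  2  3  4  5  6  7  8  9 10 11
a[i]:   6 10 14 14 16 12 18 13 18 13 15
S:      6 16 30 30 46 28 64 41 64 41 56
Maximum is 64 (e.g. 6 + 10 + 14 + 16 + 18).

64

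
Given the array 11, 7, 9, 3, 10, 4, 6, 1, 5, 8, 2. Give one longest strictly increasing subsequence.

Patience tails give the LIS length; then backtrack through the dp parents:
11 → extends → [11]
7 → replaces 11 → [7]
9 → extends → [7, 9]
3 → replaces 7 → [3, 9]
10 → extends → [3, 9, 10]
4 → replaces 9 → [3, 4, 10]
6 → replaces 10 → [3, 4, 6]
1 → replaces 3 → [1, 4, 6]
5 → replaces 6 → [1, 4, 5]
8 → extends → [1, 4, 5, 8]
2 → replaces 4 → [1, 2, 5, 8]
Length 4; one witness is 3, 4, 6, 8.

3, 4, 6, 8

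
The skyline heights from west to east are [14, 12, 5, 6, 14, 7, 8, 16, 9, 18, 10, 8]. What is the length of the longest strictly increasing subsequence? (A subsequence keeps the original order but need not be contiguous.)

6

Track the smallest tail for each achievable length (strict):
14 → extends → [14]
12 → replaces 14 → [12]
5 → replaces 12 → [5]
6 → extends → [5, 6]
14 → extends → [5, 6, 14]
7 → replaces 14 → [5, 6, 7]
8 → extends → [5, 6, 7, 8]
16 → extends → [5, 6, 7, 8, 16]
9 → replaces 16 → [5, 6, 7, 8, 9]
18 → extends → [5, 6, 7, 8, 9, 18]
10 → replaces 18 → [5, 6, 7, 8, 9, 10]
8 → already a tail → [5, 6, 7, 8, 9, 10]
Six tails, so the longest strictly increasing subsequence has length 6 (e.g. 5, 6, 7, 8, 16, 18).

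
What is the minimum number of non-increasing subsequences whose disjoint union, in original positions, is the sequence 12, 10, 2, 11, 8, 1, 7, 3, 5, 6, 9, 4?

The minimum number of non-increasing subsequences covering a sequence equals the length of its longest strictly increasing subsequence.
LIS length is 5 (e.g. 2, 3, 5, 6, 9), so 5 piles are needed.

5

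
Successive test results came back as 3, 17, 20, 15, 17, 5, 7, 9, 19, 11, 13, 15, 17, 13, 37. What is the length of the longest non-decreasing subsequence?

9

Let dp[i] be the length of the longest such subsequence ending at index i:
i:      1  2  3  4  5  6  7  8  9 10 11 12 13 14 15
a[i]:   3 17 20 15 17  5  7  9 19 11 13 15 17 13 37
dp:     1  2  3  2  3  2  3  4  5  5  6  7  8  7  9
Maximum dp value is 9.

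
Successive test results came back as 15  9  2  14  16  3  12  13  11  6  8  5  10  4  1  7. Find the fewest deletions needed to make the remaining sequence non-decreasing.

Fewest deletions = n − (longest non-decreasing subsequence).
Patience tails:
15 → extends → [15]
9 → replaces 15 → [9]
2 → replaces 9 → [2]
14 → extends → [2, 14]
16 → extends → [2, 14, 16]
3 → replaces 14 → [2, 3, 16]
12 → replaces 16 → [2, 3, 12]
13 → extends → [2, 3, 12, 13]
11 → replaces 12 → [2, 3, 11, 13]
6 → replaces 11 → [2, 3, 6, 13]
8 → replaces 13 → [2, 3, 6, 8]
5 → replaces 6 → [2, 3, 5, 8]
10 → extends → [2, 3, 5, 8, 10]
4 → replaces 5 → [2, 3, 4, 8, 10]
1 → replaces 2 → [1, 3, 4, 8, 10]
7 → replaces 8 → [1, 3, 4, 7, 10]
Longest non-decreasing subsequence has length 5, so deletions = 16 − 5 = 11.

11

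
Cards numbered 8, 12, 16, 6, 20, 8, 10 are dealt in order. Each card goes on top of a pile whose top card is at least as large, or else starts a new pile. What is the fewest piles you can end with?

Place each on the leftmost legal pile:
8 → new pile 1 (tops now [8])
12 → new pile 2 (tops now [8, 12])
16 → new pile 3 (tops now [8, 12, 16])
6 → pile 1 (tops now [6, 12, 16])
20 → new pile 4 (tops now [6, 12, 16, 20])
8 → pile 2 (tops now [6, 8, 16, 20])
10 → pile 3 (tops now [6, 8, 10, 20])
Four piles.

4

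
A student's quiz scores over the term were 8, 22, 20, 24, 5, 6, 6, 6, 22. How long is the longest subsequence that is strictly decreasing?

3

Negate each value so 'decreasing' becomes 'increasing', then run patience tails on the negated sequence:
-8 → extends → [-8]
-22 → replaces -8 → [-22]
-20 → extends → [-22, -20]
-24 → replaces -22 → [-24, -20]
-5 → extends → [-24, -20, -5]
-6 → replaces -5 → [-24, -20, -6]
-6 → already a tail → [-24, -20, -6]
-6 → already a tail → [-24, -20, -6]
-22 → replaces -20 → [-24, -22, -6]
Three tails, so the longest strictly decreasing subsequence of the original has length 3.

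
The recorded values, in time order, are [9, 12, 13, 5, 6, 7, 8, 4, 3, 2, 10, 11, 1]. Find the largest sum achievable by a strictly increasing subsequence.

Let S[i] be the best sum of a strictly increasing subsequence ending at i:
i:      1  2  3  4  5  6  7  8  9 10 11 12 13
a[i]:   9 12 13  5  6  7  8  4  3  2 10 11  1
S:      9 21 34  5 11 18 26  4  3  2 36 47  1
Maximum is 47 (e.g. 5 + 6 + 7 + 8 + 10 + 11).

47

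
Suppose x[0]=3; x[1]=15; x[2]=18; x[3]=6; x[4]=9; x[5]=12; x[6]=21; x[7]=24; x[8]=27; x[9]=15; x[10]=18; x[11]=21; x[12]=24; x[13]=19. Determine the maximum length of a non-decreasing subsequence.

8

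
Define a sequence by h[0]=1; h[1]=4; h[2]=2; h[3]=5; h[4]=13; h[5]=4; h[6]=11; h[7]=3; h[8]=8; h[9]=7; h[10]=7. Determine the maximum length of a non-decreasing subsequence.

5

Let dp[i] be the length of the longest such subsequence ending at index i:
i:      0  1  2  3  4  5  6  7  8  9 10
h[i]:   1  4  2  5 13  4 11  3  8  7  7
dp:     1  2  2  3  4  3  4  3  4  4  5
Maximum dp value is 5.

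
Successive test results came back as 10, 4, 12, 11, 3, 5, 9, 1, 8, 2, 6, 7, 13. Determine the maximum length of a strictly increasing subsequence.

Let dp[i] be the length of the longest such subsequence ending at index i:
i:      1  2  3  4  5  6  7  8  9 10 11 12 13
a[i]:  10  4 12 11  3  5  9  1  8  2  6  7 13
dp:     1  1  2  2  1  2  3  1  3  2  3  4  5
Maximum dp value is 5.

5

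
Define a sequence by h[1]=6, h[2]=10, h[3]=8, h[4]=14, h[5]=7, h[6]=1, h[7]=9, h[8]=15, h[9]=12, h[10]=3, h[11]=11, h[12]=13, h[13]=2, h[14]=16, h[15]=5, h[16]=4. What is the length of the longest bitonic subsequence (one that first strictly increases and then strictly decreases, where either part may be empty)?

inc[i] = longest strictly increasing subsequence ending at i; dec[i] = longest strictly decreasing subsequence starting at i:
i:      1  2  3  4  5  6  7  8  9 10 11 12 13 14 15 16
h[i]:   6 10  8 14  7  1  9 15 12  3 11 13  2 16  5  4
inc:    1  2  2  3  2  1  3  4  4  2  4  5  2  6  3  3
dec:    3  5  4  5  3  1  3  5  4  2  3  3  1  3  2  1
Best peak at i=8 (value 15): inc=4, dec=5, length 4+5−1 = 8.

8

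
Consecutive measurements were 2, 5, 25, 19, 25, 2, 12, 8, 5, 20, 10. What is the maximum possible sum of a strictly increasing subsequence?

Let S[i] be the best sum of a strictly increasing subsequence ending at i:
i:      1  2  3  4  5  6  7  8  9 10 11
a[i]:   2  5 25 19 25  2 12  8  5 20 10
S:      2  7 32 26 51  2 19 15  7 46 25
Maximum is 51 (e.g. 2 + 5 + 19 + 25).

51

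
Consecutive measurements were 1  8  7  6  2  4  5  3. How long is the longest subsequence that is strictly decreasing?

Negate each value so 'decreasing' becomes 'increasing', then run patience tails on the negated sequence:
-1 → extends → [-1]
-8 → replaces -1 → [-8]
-7 → extends → [-8, -7]
-6 → extends → [-8, -7, -6]
-2 → extends → [-8, -7, -6, -2]
-4 → replaces -2 → [-8, -7, -6, -4]
-5 → replaces -4 → [-8, -7, -6, -5]
-3 → extends → [-8, -7, -6, -5, -3]
Five tails, so the longest strictly decreasing subsequence of the original has length 5.

5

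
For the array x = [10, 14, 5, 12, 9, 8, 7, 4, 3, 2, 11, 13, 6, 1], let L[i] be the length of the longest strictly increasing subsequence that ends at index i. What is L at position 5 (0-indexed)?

2

dp[i] = 1 + max{dp[j] : j<i, x[j]<x[i]} (or 1 if no such j):
i:      0  1  2  3  4  5  6  7  8  9 10 11 12 13
x[i]:  10 14  5 12  9  8  7  4  3  2 11 13  6  1
dp:     1  2  1  2  2  2  2  1  1  1  3  4  2  1
At index 5 the value is 2.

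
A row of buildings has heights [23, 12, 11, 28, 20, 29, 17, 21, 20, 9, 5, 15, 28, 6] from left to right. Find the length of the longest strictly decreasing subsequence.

Let dp[i] be the longest strictly decreasing subsequence ending at i:
i:      1  2  3  4  5  6  7  8  9 10 11 12 13 14
a[i]:  23 12 11 28 20 29 17 21 20  9  5 15 28  6
dp:     1  2  3  1  2  1  3  2  3  4  5  4  2  5
Maximum is 5.

5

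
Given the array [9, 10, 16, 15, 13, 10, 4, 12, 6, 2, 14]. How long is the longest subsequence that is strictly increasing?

4

Let dp[i] be the length of the longest such subsequence ending at index i:
i:      1  2  3  4  5  6  7  8  9 10 11
a[i]:   9 10 16 15 13 10  4 12  6  2 14
dp:     1  2  3  3  3  2  1  3  2  1  4
Maximum dp value is 4.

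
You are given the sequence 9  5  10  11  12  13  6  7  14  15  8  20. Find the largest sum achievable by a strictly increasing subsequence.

Let S[i] be the best sum of a strictly increasing subsequence ending at i:
i:       1   2   3   4   5   6   7   8   9  10  11  12
a[i]:    9   5  10  11  12  13   6   7  14  15   8  20
S:       9   5  19  30  42  55  11  18  69  84  26 104
Maximum is 104 (e.g. 9 + 10 + 11 + 12 + 13 + 14 + 15 + 20).

104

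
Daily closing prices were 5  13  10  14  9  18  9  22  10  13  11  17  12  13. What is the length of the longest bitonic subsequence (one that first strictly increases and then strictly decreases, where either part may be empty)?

inc[i] = longest strictly increasing subsequence ending at i; dec[i] = longest strictly decreasing subsequence starting at i:
i:      1  2  3  4  5  6  7  8  9 10 11 12 13 14
a[i]:   5 13 10 14  9 18  9 22 10 13 11 17 12 13
inc:    1  2  2  3  2  4  2  5  3  4  4  5  5  6
dec:    1  3  2  3  1  3  1  3  1  2  1  2  1  1
Best peak at i=8 (value 22): inc=5, dec=3, length 5+3−1 = 7.

7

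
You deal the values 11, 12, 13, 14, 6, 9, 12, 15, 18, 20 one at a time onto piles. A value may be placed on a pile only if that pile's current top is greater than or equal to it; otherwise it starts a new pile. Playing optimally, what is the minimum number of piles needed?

7

The minimum number of non-increasing subsequences covering a sequence equals the length of its longest strictly increasing subsequence.
LIS length is 7 (e.g. 11, 12, 13, 14, 15, 18, 20), so 7 piles are needed.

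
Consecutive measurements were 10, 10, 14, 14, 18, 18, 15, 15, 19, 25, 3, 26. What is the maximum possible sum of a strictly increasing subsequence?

112

Let S[i] be the best sum of a strictly increasing subsequence ending at i:
i:       1   2   3   4   5   6   7   8   9  10  11  12
a[i]:   10  10  14  14  18  18  15  15  19  25   3  26
S:      10  10  24  24  42  42  39  39  61  86   3 112
Maximum is 112 (e.g. 10 + 14 + 18 + 19 + 25 + 26).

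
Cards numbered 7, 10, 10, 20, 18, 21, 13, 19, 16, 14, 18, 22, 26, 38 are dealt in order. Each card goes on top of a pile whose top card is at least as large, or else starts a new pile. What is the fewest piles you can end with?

8

Place each on the leftmost legal pile:
7 → new pile 1 (tops now [7])
10 → new pile 2 (tops now [7, 10])
10 → pile 2 (tops now [7, 10])
20 → new pile 3 (tops now [7, 10, 20])
18 → pile 3 (tops now [7, 10, 18])
21 → new pile 4 (tops now [7, 10, 18, 21])
13 → pile 3 (tops now [7, 10, 13, 21])
19 → pile 4 (tops now [7, 10, 13, 19])
16 → pile 4 (tops now [7, 10, 13, 16])
14 → pile 4 (tops now [7, 10, 13, 14])
18 → new pile 5 (tops now [7, 10, 13, 14, 18])
22 → new pile 6 (tops now [7, 10, 13, 14, 18, 22])
26 → new pile 7 (tops now [7, 10, 13, 14, 18, 22, 26])
38 → new pile 8 (tops now [7, 10, 13, 14, 18, 22, 26, 38])
Eight piles.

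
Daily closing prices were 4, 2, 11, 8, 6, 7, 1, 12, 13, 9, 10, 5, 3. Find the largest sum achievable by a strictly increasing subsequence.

42

Let S[i] be the best sum of a strictly increasing subsequence ending at i:
i:      1  2  3  4  5  6  7  8  9 10 11 12 13
a[i]:   4  2 11  8  6  7  1 12 13  9 10  5  3
S:      4  2 15 12 10 17  1 29 42 26 36  9  5
Maximum is 42 (e.g. 4 + 6 + 7 + 12 + 13).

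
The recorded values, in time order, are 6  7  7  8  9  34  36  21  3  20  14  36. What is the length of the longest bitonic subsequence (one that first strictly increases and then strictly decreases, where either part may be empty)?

inc[i] = longest strictly increasing subsequence ending at i; dec[i] = longest strictly decreasing subsequence starting at i:
i:      1  2  3  4  5  6  7  8  9 10 11 12
a[i]:   6  7  7  8  9 34 36 21  3 20 14 36
inc:    1  2  2  3  4  5  6  5  1  5  5  6
dec:    2  2  2  2  2  4  4  3  1  2  1  1
Best peak at i=7 (value 36): inc=6, dec=4, length 6+4−1 = 9.

9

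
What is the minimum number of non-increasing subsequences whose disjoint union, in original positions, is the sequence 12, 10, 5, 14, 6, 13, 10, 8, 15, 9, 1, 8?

4

Place each on the leftmost legal pile:
12 → new pile 1 (tops now [12])
10 → pile 1 (tops now [10])
5 → pile 1 (tops now [5])
14 → new pile 2 (tops now [5, 14])
6 → pile 2 (tops now [5, 6])
13 → new pile 3 (tops now [5, 6, 13])
10 → pile 3 (tops now [5, 6, 10])
8 → pile 3 (tops now [5, 6, 8])
15 → new pile 4 (tops now [5, 6, 8, 15])
9 → pile 4 (tops now [5, 6, 8, 9])
1 → pile 1 (tops now [1, 6, 8, 9])
8 → pile 3 (tops now [1, 6, 8, 9])
Four piles.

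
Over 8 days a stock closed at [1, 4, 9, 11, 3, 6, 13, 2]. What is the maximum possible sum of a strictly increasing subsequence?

Let S[i] be the best sum of a strictly increasing subsequence ending at i:
i:      1  2  3  4  5  6  7  8
a[i]:   1  4  9 11  3  6 13  2
S:      1  5 14 25  4 11 38  3
Maximum is 38 (e.g. 1 + 4 + 9 + 11 + 13).

38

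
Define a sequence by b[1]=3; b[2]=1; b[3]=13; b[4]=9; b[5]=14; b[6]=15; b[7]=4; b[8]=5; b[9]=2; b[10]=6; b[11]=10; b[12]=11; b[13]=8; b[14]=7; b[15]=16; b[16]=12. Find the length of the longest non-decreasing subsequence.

7

Track the smallest tail for each achievable length (allowing ties):
3 → extends → [3]
1 → replaces 3 → [1]
13 → extends → [1, 13]
9 → replaces 13 → [1, 9]
14 → extends → [1, 9, 14]
15 → extends → [1, 9, 14, 15]
4 → replaces 9 → [1, 4, 14, 15]
5 → replaces 14 → [1, 4, 5, 15]
2 → replaces 4 → [1, 2, 5, 15]
6 → replaces 15 → [1, 2, 5, 6]
10 → extends → [1, 2, 5, 6, 10]
11 → extends → [1, 2, 5, 6, 10, 11]
8 → replaces 10 → [1, 2, 5, 6, 8, 11]
7 → replaces 8 → [1, 2, 5, 6, 7, 11]
16 → extends → [1, 2, 5, 6, 7, 11, 16]
12 → replaces 16 → [1, 2, 5, 6, 7, 11, 12]
Seven tails, so the longest non-decreasing subsequence has length 7 (e.g. 3, 4, 5, 6, 10, 11, 16).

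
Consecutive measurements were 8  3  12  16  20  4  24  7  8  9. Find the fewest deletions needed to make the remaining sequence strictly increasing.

5

Fewest deletions = n − (longest strictly increasing subsequence).
Patience tails:
8 → extends → [8]
3 → replaces 8 → [3]
12 → extends → [3, 12]
16 → extends → [3, 12, 16]
20 → extends → [3, 12, 16, 20]
4 → replaces 12 → [3, 4, 16, 20]
24 → extends → [3, 4, 16, 20, 24]
7 → replaces 16 → [3, 4, 7, 20, 24]
8 → replaces 20 → [3, 4, 7, 8, 24]
9 → replaces 24 → [3, 4, 7, 8, 9]
Longest strictly increasing subsequence has length 5, so deletions = 10 − 5 = 5.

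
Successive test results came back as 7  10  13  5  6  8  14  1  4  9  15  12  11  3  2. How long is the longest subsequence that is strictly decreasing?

5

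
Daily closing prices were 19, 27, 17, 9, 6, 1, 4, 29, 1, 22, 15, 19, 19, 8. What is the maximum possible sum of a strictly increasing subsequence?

Let S[i] be the best sum of a strictly increasing subsequence ending at i:
i:      1  2  3  4  5  6  7  8  9 10 11 12 13 14
a[i]:  19 27 17  9  6  1  4 29  1 22 15 19 19  8
S:     19 46 17  9  6  1  5 75  1 41 24 43 43 14
Maximum is 75 (e.g. 19 + 27 + 29).

75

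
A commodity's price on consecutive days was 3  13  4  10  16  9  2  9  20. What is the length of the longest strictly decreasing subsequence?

4

Let dp[i] be the longest strictly decreasing subsequence ending at i:
i:      1  2  3  4  5  6  7  8  9
a[i]:   3 13  4 10 16  9  2  9 20
dp:     1  1  2  2  1  3  4  3  1
Maximum is 4.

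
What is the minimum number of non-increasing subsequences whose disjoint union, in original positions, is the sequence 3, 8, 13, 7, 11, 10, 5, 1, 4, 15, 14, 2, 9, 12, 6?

4

The minimum number of non-increasing subsequences covering a sequence equals the length of its longest strictly increasing subsequence.
LIS length is 4 (e.g. 3, 8, 13, 15), so 4 piles are needed.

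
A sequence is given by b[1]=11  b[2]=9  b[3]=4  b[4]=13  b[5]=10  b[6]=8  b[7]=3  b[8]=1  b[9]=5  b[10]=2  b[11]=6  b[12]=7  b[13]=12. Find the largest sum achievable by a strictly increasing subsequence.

34

Let S[i] be the best sum of a strictly increasing subsequence ending at i:
i:      1  2  3  4  5  6  7  8  9 10 11 12 13
b[i]:  11  9  4 13 10  8  3  1  5  2  6  7 12
S:     11  9  4 24 19 12  3  1  9  3 15 22 34
Maximum is 34 (e.g. 4 + 5 + 6 + 7 + 12).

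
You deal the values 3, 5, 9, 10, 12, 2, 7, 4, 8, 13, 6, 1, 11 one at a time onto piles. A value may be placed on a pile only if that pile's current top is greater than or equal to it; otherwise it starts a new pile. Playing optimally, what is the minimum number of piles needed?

The minimum number of non-increasing subsequences covering a sequence equals the length of its longest strictly increasing subsequence.
LIS length is 6 (e.g. 3, 5, 9, 10, 12, 13), so 6 piles are needed.

6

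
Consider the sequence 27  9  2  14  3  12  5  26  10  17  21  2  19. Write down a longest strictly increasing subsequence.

Patience tails give the LIS length; then backtrack through the dp parents:
27 → extends → [27]
9 → replaces 27 → [9]
2 → replaces 9 → [2]
14 → extends → [2, 14]
3 → replaces 14 → [2, 3]
12 → extends → [2, 3, 12]
5 → replaces 12 → [2, 3, 5]
26 → extends → [2, 3, 5, 26]
10 → replaces 26 → [2, 3, 5, 10]
17 → extends → [2, 3, 5, 10, 17]
21 → extends → [2, 3, 5, 10, 17, 21]
2 → already a tail → [2, 3, 5, 10, 17, 21]
19 → replaces 21 → [2, 3, 5, 10, 17, 19]
Length 6; one witness is 2, 3, 5, 10, 17, 21.

2, 3, 5, 10, 17, 21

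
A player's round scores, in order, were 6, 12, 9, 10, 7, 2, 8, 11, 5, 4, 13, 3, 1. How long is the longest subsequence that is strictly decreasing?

Let dp[i] be the longest strictly decreasing subsequence ending at i:
i:      1  2  3  4  5  6  7  8  9 10 11 12 13
a[i]:   6 12  9 10  7  2  8 11  5  4 13  3  1
dp:     1  1  2  2  3  4  3  2  4  5  1  6  7
Maximum is 7.

7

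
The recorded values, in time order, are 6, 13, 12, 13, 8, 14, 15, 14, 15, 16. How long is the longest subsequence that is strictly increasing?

6

Track the smallest tail for each achievable length (strict):
6 → extends → [6]
13 → extends → [6, 13]
12 → replaces 13 → [6, 12]
13 → extends → [6, 12, 13]
8 → replaces 12 → [6, 8, 13]
14 → extends → [6, 8, 13, 14]
15 → extends → [6, 8, 13, 14, 15]
14 → already a tail → [6, 8, 13, 14, 15]
15 → already a tail → [6, 8, 13, 14, 15]
16 → extends → [6, 8, 13, 14, 15, 16]
Six tails, so the longest strictly increasing subsequence has length 6 (e.g. 6, 12, 13, 14, 15, 16).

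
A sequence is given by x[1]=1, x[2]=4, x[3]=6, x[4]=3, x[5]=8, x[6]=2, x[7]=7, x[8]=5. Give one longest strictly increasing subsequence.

1, 4, 6, 8

Patience tails give the LIS length; then backtrack through the dp parents:
1 → extends → [1]
4 → extends → [1, 4]
6 → extends → [1, 4, 6]
3 → replaces 4 → [1, 3, 6]
8 → extends → [1, 3, 6, 8]
2 → replaces 3 → [1, 2, 6, 8]
7 → replaces 8 → [1, 2, 6, 7]
5 → replaces 6 → [1, 2, 5, 7]
Length 4; one witness is 1, 4, 6, 8.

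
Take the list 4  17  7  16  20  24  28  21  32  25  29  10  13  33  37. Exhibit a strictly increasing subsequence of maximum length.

4, 7, 16, 20, 24, 28, 32, 33, 37

Patience tails give the LIS length; then backtrack through the dp parents:
4 → extends → [4]
17 → extends → [4, 17]
7 → replaces 17 → [4, 7]
16 → extends → [4, 7, 16]
20 → extends → [4, 7, 16, 20]
24 → extends → [4, 7, 16, 20, 24]
28 → extends → [4, 7, 16, 20, 24, 28]
21 → replaces 24 → [4, 7, 16, 20, 21, 28]
32 → extends → [4, 7, 16, 20, 21, 28, 32]
25 → replaces 28 → [4, 7, 16, 20, 21, 25, 32]
29 → replaces 32 → [4, 7, 16, 20, 21, 25, 29]
10 → replaces 16 → [4, 7, 10, 20, 21, 25, 29]
13 → replaces 20 → [4, 7, 10, 13, 21, 25, 29]
33 → extends → [4, 7, 10, 13, 21, 25, 29, 33]
37 → extends → [4, 7, 10, 13, 21, 25, 29, 33, 37]
Length 9; one witness is 4, 7, 16, 20, 24, 28, 32, 33, 37.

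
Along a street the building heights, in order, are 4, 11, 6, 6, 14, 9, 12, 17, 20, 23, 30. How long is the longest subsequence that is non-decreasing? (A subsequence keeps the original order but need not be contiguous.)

Let dp[i] be the length of the longest such subsequence ending at index i:
i:      1  2  3  4  5  6  7  8  9 10 11
a[i]:   4 11  6  6 14  9 12 17 20 23 30
dp:     1  2  2  3  4  4  5  6  7  8  9
Maximum dp value is 9.

9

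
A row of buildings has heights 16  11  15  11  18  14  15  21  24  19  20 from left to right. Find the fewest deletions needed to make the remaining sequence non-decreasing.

Fewest deletions = n − (longest non-decreasing subsequence).
Patience tails:
16 → extends → [16]
11 → replaces 16 → [11]
15 → extends → [11, 15]
11 → replaces 15 → [11, 11]
18 → extends → [11, 11, 18]
14 → replaces 18 → [11, 11, 14]
15 → extends → [11, 11, 14, 15]
21 → extends → [11, 11, 14, 15, 21]
24 → extends → [11, 11, 14, 15, 21, 24]
19 → replaces 21 → [11, 11, 14, 15, 19, 24]
20 → replaces 24 → [11, 11, 14, 15, 19, 20]
Longest non-decreasing subsequence has length 6, so deletions = 11 − 6 = 5.

5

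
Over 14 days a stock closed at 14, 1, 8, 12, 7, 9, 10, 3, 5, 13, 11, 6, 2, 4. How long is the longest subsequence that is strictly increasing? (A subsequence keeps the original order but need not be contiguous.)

5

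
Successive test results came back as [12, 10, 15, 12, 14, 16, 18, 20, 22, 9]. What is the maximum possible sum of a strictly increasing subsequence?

112

Let S[i] be the best sum of a strictly increasing subsequence ending at i:
i:       1   2   3   4   5   6   7   8   9  10
a[i]:   12  10  15  12  14  16  18  20  22   9
S:      12  10  27  22  36  52  70  90 112   9
Maximum is 112 (e.g. 10 + 12 + 14 + 16 + 18 + 20 + 22).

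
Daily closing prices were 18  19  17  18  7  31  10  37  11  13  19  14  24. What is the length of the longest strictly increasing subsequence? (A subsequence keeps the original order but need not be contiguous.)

6

Track the smallest tail for each achievable length (strict):
18 → extends → [18]
19 → extends → [18, 19]
17 → replaces 18 → [17, 19]
18 → replaces 19 → [17, 18]
7 → replaces 17 → [7, 18]
31 → extends → [7, 18, 31]
10 → replaces 18 → [7, 10, 31]
37 → extends → [7, 10, 31, 37]
11 → replaces 31 → [7, 10, 11, 37]
13 → replaces 37 → [7, 10, 11, 13]
19 → extends → [7, 10, 11, 13, 19]
14 → replaces 19 → [7, 10, 11, 13, 14]
24 → extends → [7, 10, 11, 13, 14, 24]
Six tails, so the longest strictly increasing subsequence has length 6 (e.g. 7, 10, 11, 13, 19, 24).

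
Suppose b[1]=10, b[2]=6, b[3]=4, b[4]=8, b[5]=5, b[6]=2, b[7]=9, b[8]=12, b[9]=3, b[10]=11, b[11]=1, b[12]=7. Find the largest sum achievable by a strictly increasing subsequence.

35

Let S[i] be the best sum of a strictly increasing subsequence ending at i:
i:      1  2  3  4  5  6  7  8  9 10 11 12
b[i]:  10  6  4  8  5  2  9 12  3 11  1  7
S:     10  6  4 14  9  2 23 35  5 34  1 16
Maximum is 35 (e.g. 6 + 8 + 9 + 12).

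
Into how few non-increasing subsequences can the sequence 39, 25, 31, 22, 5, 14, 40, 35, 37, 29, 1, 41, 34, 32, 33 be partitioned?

Place each on the leftmost legal pile:
39 → new pile 1 (tops now [39])
25 → pile 1 (tops now [25])
31 → new pile 2 (tops now [25, 31])
22 → pile 1 (tops now [22, 31])
5 → pile 1 (tops now [5, 31])
14 → pile 2 (tops now [5, 14])
40 → new pile 3 (tops now [5, 14, 40])
35 → pile 3 (tops now [5, 14, 35])
37 → new pile 4 (tops now [5, 14, 35, 37])
29 → pile 3 (tops now [5, 14, 29, 37])
1 → pile 1 (tops now [1, 14, 29, 37])
41 → new pile 5 (tops now [1, 14, 29, 37, 41])
34 → pile 4 (tops now [1, 14, 29, 34, 41])
32 → pile 4 (tops now [1, 14, 29, 32, 41])
33 → pile 5 (tops now [1, 14, 29, 32, 33])
Five piles.

5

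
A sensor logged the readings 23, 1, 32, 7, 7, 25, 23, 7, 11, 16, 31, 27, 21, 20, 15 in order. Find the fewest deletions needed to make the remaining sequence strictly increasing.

Fewest deletions = n − (longest strictly increasing subsequence).
i:      1  2  3  4  5  6  7  8  9 10 11 12 13 14 15
a[i]:  23  1 32  7  7 25 23  7 11 16 31 27 21 20 15
dp:     1  1  2  2  2  3  3  2  3  4  5  5  5  5  4
max dp = 5, so deletions = 15 − 5 = 10.

10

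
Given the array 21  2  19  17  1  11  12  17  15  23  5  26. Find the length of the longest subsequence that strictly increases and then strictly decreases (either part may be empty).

inc[i] = longest strictly increasing subsequence ending at i; dec[i] = longest strictly decreasing subsequence starting at i:
i:      1  2  3  4  5  6  7  8  9 10 11 12
a[i]:  21  2 19 17  1 11 12 17 15 23  5 26
inc:    1  1  2  2  1  2  3  4  4  5  2  6
dec:    5  2  4  3  1  2  2  3  2  2  1  1
Best peak at i=8 (value 17): inc=4, dec=3, length 4+3−1 = 6.

6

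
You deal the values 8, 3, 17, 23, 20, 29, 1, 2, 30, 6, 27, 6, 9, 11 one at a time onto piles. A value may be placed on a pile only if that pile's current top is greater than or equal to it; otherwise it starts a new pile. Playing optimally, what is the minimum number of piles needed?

5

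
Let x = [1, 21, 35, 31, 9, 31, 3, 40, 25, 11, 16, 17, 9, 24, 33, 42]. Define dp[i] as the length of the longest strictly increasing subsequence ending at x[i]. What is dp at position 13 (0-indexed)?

6

dp[i] = 1 + max{dp[j] : j<i, x[j]<x[i]} (or 1 if no such j):
i:      0  1  2  3  4  5  6  7  8  9 10 11 12 13 14 15
x[i]:   1 21 35 31  9 31  3 40 25 11 16 17  9 24 33 42
dp:     1  2  3  3  2  3  2  4  3  3  4  5  3  6  7  8
At index 13 the value is 6.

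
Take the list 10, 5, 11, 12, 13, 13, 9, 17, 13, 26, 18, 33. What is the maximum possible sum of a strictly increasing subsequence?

Let S[i] be the best sum of a strictly increasing subsequence ending at i:
i:       1   2   3   4   5   6   7   8   9  10  11  12
a[i]:   10   5  11  12  13  13   9  17  13  26  18  33
S:      10   5  21  33  46  46  14  63  46  89  81 122
Maximum is 122 (e.g. 10 + 11 + 12 + 13 + 17 + 26 + 33).

122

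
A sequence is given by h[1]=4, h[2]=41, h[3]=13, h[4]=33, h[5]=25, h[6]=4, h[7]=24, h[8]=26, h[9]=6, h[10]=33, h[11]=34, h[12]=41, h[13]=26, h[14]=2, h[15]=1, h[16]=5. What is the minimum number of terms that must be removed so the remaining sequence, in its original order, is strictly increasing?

9

Fewest deletions = n − (longest strictly increasing subsequence).
i:      1  2  3  4  5  6  7  8  9 10 11 12 13 14 15 16
h[i]:   4 41 13 33 25  4 24 26  6 33 34 41 26  2  1  5
dp:     1  2  2  3  3  1  3  4  2  5  6  7  4  1  1  2
max dp = 7, so deletions = 16 − 7 = 9.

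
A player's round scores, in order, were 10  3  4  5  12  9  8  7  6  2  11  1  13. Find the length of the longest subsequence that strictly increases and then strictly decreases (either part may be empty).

inc[i] = longest strictly increasing subsequence ending at i; dec[i] = longest strictly decreasing subsequence starting at i:
i:      1  2  3  4  5  6  7  8  9 10 11 12 13
a[i]:  10  3  4  5 12  9  8  7  6  2 11  1 13
inc:    1  1  2  3  4  4  4  4  4  1  5  1  6
dec:    7  3  3  3  7  6  5  4  3  2  2  1  1
Best peak at i=5 (value 12): inc=4, dec=7, length 4+7−1 = 10.

10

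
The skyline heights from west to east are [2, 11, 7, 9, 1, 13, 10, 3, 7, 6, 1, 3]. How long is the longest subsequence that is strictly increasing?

Track the smallest tail for each achievable length (strict):
2 → extends → [2]
11 → extends → [2, 11]
7 → replaces 11 → [2, 7]
9 → extends → [2, 7, 9]
1 → replaces 2 → [1, 7, 9]
13 → extends → [1, 7, 9, 13]
10 → replaces 13 → [1, 7, 9, 10]
3 → replaces 7 → [1, 3, 9, 10]
7 → replaces 9 → [1, 3, 7, 10]
6 → replaces 7 → [1, 3, 6, 10]
1 → already a tail → [1, 3, 6, 10]
3 → already a tail → [1, 3, 6, 10]
Four tails, so the longest strictly increasing subsequence has length 4 (e.g. 2, 7, 9, 13).

4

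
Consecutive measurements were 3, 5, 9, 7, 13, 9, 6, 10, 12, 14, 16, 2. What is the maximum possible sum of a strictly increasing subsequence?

76

Let S[i] be the best sum of a strictly increasing subsequence ending at i:
i:      1  2  3  4  5  6  7  8  9 10 11 12
a[i]:   3  5  9  7 13  9  6 10 12 14 16  2
S:      3  8 17 15 30 24 14 34 46 60 76  2
Maximum is 76 (e.g. 3 + 5 + 7 + 9 + 10 + 12 + 14 + 16).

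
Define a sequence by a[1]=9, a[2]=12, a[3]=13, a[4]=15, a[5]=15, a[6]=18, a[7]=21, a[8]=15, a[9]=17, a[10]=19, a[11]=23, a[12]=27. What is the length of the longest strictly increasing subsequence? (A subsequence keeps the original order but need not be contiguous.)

8

Let dp[i] be the length of the longest such subsequence ending at index i:
i:      1  2  3  4  5  6  7  8  9 10 11 12
a[i]:   9 12 13 15 15 18 21 15 17 19 23 27
dp:     1  2  3  4  4  5  6  4  5  6  7  8
Maximum dp value is 8.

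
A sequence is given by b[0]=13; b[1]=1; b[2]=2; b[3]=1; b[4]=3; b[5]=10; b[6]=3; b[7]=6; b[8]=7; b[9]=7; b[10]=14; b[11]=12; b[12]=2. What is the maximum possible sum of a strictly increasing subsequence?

33

Let S[i] be the best sum of a strictly increasing subsequence ending at i:
i:      0  1  2  3  4  5  6  7  8  9 10 11 12
b[i]:  13  1  2  1  3 10  3  6  7  7 14 12  2
S:     13  1  3  1  6 16  6 12 19 19 33 31  3
Maximum is 33 (e.g. 1 + 2 + 3 + 6 + 7 + 14).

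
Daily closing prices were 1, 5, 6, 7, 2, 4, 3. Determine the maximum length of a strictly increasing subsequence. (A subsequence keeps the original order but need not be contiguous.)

Track the smallest tail for each achievable length (strict):
1 → extends → [1]
5 → extends → [1, 5]
6 → extends → [1, 5, 6]
7 → extends → [1, 5, 6, 7]
2 → replaces 5 → [1, 2, 6, 7]
4 → replaces 6 → [1, 2, 4, 7]
3 → replaces 4 → [1, 2, 3, 7]
Four tails, so the longest strictly increasing subsequence has length 4 (e.g. 1, 5, 6, 7).

4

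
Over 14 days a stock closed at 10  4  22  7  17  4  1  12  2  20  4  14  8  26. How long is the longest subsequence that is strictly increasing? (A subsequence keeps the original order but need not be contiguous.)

5

Track the smallest tail for each achievable length (strict):
10 → extends → [10]
4 → replaces 10 → [4]
22 → extends → [4, 22]
7 → replaces 22 → [4, 7]
17 → extends → [4, 7, 17]
4 → already a tail → [4, 7, 17]
1 → replaces 4 → [1, 7, 17]
12 → replaces 17 → [1, 7, 12]
2 → replaces 7 → [1, 2, 12]
20 → extends → [1, 2, 12, 20]
4 → replaces 12 → [1, 2, 4, 20]
14 → replaces 20 → [1, 2, 4, 14]
8 → replaces 14 → [1, 2, 4, 8]
26 → extends → [1, 2, 4, 8, 26]
Five tails, so the longest strictly increasing subsequence has length 5 (e.g. 4, 7, 17, 20, 26).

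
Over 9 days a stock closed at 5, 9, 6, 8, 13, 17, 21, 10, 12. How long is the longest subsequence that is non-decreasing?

Track the smallest tail for each achievable length (allowing ties):
5 → extends → [5]
9 → extends → [5, 9]
6 → replaces 9 → [5, 6]
8 → extends → [5, 6, 8]
13 → extends → [5, 6, 8, 13]
17 → extends → [5, 6, 8, 13, 17]
21 → extends → [5, 6, 8, 13, 17, 21]
10 → replaces 13 → [5, 6, 8, 10, 17, 21]
12 → replaces 17 → [5, 6, 8, 10, 12, 21]
Six tails, so the longest non-decreasing subsequence has length 6 (e.g. 5, 6, 8, 13, 17, 21).

6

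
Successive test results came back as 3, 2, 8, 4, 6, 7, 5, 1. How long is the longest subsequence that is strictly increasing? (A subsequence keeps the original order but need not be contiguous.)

4

Track the smallest tail for each achievable length (strict):
3 → extends → [3]
2 → replaces 3 → [2]
8 → extends → [2, 8]
4 → replaces 8 → [2, 4]
6 → extends → [2, 4, 6]
7 → extends → [2, 4, 6, 7]
5 → replaces 6 → [2, 4, 5, 7]
1 → replaces 2 → [1, 4, 5, 7]
Four tails, so the longest strictly increasing subsequence has length 4 (e.g. 3, 4, 6, 7).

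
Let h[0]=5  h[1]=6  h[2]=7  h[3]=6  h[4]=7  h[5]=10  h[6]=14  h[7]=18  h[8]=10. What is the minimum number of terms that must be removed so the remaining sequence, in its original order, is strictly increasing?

Fewest deletions = n − (longest strictly increasing subsequence).
i:      0  1  2  3  4  5  6  7  8
h[i]:   5  6  7  6  7 10 14 18 10
dp:     1  2  3  2  3  4  5  6  4
max dp = 6, so deletions = 9 − 6 = 3.

3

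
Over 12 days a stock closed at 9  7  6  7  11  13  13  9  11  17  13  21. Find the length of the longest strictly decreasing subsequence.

3

Let dp[i] be the longest strictly decreasing subsequence ending at i:
i:      1  2  3  4  5  6  7  8  9 10 11 12
a[i]:   9  7  6  7 11 13 13  9 11 17 13 21
dp:     1  2  3  2  1  1  1  2  2  1  2  1
Maximum is 3.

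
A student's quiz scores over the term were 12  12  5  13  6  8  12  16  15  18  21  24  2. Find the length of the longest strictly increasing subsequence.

8

Track the smallest tail for each achievable length (strict):
12 → extends → [12]
12 → already a tail → [12]
5 → replaces 12 → [5]
13 → extends → [5, 13]
6 → replaces 13 → [5, 6]
8 → extends → [5, 6, 8]
12 → extends → [5, 6, 8, 12]
16 → extends → [5, 6, 8, 12, 16]
15 → replaces 16 → [5, 6, 8, 12, 15]
18 → extends → [5, 6, 8, 12, 15, 18]
21 → extends → [5, 6, 8, 12, 15, 18, 21]
24 → extends → [5, 6, 8, 12, 15, 18, 21, 24]
2 → replaces 5 → [2, 6, 8, 12, 15, 18, 21, 24]
Eight tails, so the longest strictly increasing subsequence has length 8 (e.g. 5, 6, 8, 12, 16, 18, 21, 24).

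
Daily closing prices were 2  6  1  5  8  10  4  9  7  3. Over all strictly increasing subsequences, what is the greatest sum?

Let S[i] be the best sum of a strictly increasing subsequence ending at i:
i:      1  2  3  4  5  6  7  8  9 10
a[i]:   2  6  1  5  8 10  4  9  7  3
S:      2  8  1  7 16 26  6 25 15  5
Maximum is 26 (e.g. 2 + 6 + 8 + 10).

26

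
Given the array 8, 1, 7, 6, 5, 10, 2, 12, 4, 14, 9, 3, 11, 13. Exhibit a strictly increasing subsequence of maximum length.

1, 2, 4, 9, 11, 13

Patience tails give the LIS length; then backtrack through the dp parents:
8 → extends → [8]
1 → replaces 8 → [1]
7 → extends → [1, 7]
6 → replaces 7 → [1, 6]
5 → replaces 6 → [1, 5]
10 → extends → [1, 5, 10]
2 → replaces 5 → [1, 2, 10]
12 → extends → [1, 2, 10, 12]
4 → replaces 10 → [1, 2, 4, 12]
14 → extends → [1, 2, 4, 12, 14]
9 → replaces 12 → [1, 2, 4, 9, 14]
3 → replaces 4 → [1, 2, 3, 9, 14]
11 → replaces 14 → [1, 2, 3, 9, 11]
13 → extends → [1, 2, 3, 9, 11, 13]
Length 6; one witness is 1, 2, 4, 9, 11, 13.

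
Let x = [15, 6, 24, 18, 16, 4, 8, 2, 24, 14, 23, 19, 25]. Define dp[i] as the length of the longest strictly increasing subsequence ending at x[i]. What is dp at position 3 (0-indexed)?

2

dp[i] = 1 + max{dp[j] : j<i, x[j]<x[i]} (or 1 if no such j):
i:      0  1  2  3  4  5  6  7  8  9 10 11 12
x[i]:  15  6 24 18 16  4  8  2 24 14 23 19 25
dp:     1  1  2  2  2  1  2  1  3  3  4  4  5
At index 3 the value is 2.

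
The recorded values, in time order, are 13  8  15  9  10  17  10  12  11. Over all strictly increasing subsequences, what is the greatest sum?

45

Let S[i] be the best sum of a strictly increasing subsequence ending at i:
i:      1  2  3  4  5  6  7  8  9
a[i]:  13  8 15  9 10 17 10 12 11
S:     13  8 28 17 27 45 27 39 38
Maximum is 45 (e.g. 13 + 15 + 17).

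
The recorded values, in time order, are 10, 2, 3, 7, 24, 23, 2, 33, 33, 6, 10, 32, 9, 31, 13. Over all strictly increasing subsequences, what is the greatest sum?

69

Let S[i] be the best sum of a strictly increasing subsequence ending at i:
i:      1  2  3  4  5  6  7  8  9 10 11 12 13 14 15
a[i]:  10  2  3  7 24 23  2 33 33  6 10 32  9 31 13
S:     10  2  5 12 36 35  2 69 69 11 22 68 21 67 35
Maximum is 69 (e.g. 2 + 3 + 7 + 24 + 33).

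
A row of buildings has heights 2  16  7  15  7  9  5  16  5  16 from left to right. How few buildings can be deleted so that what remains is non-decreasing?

Fewest deletions = n − (longest non-decreasing subsequence).
i:      1  2  3  4  5  6  7  8  9 10
a[i]:   2 16  7 15  7  9  5 16  5 16
dp:     1  2  2  3  3  4  2  5  3  6
max dp = 6, so deletions = 10 − 6 = 4.

4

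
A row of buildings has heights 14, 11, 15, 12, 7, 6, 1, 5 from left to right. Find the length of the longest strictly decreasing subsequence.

Negate each value so 'decreasing' becomes 'increasing', then run patience tails on the negated sequence:
-14 → extends → [-14]
-11 → extends → [-14, -11]
-15 → replaces -14 → [-15, -11]
-12 → replaces -11 → [-15, -12]
-7 → extends → [-15, -12, -7]
-6 → extends → [-15, -12, -7, -6]
-1 → extends → [-15, -12, -7, -6, -1]
-5 → replaces -1 → [-15, -12, -7, -6, -5]
Five tails, so the longest strictly decreasing subsequence of the original has length 5.

5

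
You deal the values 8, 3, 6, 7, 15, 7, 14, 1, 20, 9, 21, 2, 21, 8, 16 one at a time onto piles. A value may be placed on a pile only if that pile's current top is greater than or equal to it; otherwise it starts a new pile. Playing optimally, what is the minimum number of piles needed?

Place each on the leftmost legal pile:
8 → new pile 1 (tops now [8])
3 → pile 1 (tops now [3])
6 → new pile 2 (tops now [3, 6])
7 → new pile 3 (tops now [3, 6, 7])
15 → new pile 4 (tops now [3, 6, 7, 15])
7 → pile 3 (tops now [3, 6, 7, 15])
14 → pile 4 (tops now [3, 6, 7, 14])
1 → pile 1 (tops now [1, 6, 7, 14])
20 → new pile 5 (tops now [1, 6, 7, 14, 20])
9 → pile 4 (tops now [1, 6, 7, 9, 20])
21 → new pile 6 (tops now [1, 6, 7, 9, 20, 21])
2 → pile 2 (tops now [1, 2, 7, 9, 20, 21])
21 → pile 6 (tops now [1, 2, 7, 9, 20, 21])
8 → pile 4 (tops now [1, 2, 7, 8, 20, 21])
16 → pile 5 (tops now [1, 2, 7, 8, 16, 21])
Six piles.

6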